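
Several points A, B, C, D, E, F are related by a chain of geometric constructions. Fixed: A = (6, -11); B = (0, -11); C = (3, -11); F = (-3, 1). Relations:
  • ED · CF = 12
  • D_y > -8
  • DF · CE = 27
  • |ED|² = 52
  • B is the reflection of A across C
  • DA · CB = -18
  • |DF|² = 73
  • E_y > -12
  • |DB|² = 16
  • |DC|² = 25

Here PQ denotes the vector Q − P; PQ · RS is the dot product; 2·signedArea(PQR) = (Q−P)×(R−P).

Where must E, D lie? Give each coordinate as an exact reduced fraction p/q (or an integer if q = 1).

D = (0, -7)
E = (-6, -11)

1. D_x = 0  [DA · CB = -18]
2. D_y = -7  [|DB|² = 16]
   → D = (0, -7)
3. E_x = -6  [ED · CF = 12 ∩ DF · CE = 27]
4. E_y = -11  [ED · CF = 12 ∩ DF · CE = 27]
   → E = (-6, -11)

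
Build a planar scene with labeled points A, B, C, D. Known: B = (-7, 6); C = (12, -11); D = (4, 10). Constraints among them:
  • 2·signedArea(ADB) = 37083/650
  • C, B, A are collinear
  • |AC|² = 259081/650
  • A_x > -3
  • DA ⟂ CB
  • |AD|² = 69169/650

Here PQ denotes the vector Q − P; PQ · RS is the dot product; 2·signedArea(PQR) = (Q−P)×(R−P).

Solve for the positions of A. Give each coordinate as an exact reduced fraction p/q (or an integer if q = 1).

A = (-1871/650, 1503/650)

1. A_x = -1871/650  [C, B, A are collinear ∩ DA ⟂ CB]
2. A_y = 1503/650  [C, B, A are collinear ∩ DA ⟂ CB]
   → A = (-1871/650, 1503/650)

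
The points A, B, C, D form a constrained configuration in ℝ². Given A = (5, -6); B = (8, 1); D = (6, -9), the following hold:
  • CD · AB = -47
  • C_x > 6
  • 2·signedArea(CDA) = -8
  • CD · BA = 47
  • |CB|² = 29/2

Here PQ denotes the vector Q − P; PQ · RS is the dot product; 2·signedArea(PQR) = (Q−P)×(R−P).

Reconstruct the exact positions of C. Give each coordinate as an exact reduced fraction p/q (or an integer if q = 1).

C = (13/2, -5/2)

1. C_x = 13/2  [2·signedArea(CDA) = -8 ∩ CD · AB = -47]
2. C_y = -5/2  [2·signedArea(CDA) = -8 ∩ CD · AB = -47]
   → C = (13/2, -5/2)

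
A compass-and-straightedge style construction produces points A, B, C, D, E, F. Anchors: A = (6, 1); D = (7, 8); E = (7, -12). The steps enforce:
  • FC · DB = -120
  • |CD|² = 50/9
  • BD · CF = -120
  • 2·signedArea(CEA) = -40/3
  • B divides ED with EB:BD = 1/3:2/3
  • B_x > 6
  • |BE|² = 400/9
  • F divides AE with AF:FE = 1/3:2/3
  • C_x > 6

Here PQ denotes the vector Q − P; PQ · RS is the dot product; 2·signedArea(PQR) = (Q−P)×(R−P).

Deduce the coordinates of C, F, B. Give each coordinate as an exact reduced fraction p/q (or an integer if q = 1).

B = (7, -16/3)
C = (20/3, 17/3)
F = (19/3, -10/3)

1. F_x = 19/3  [F divides AE with AF:FE = 1/3:2/3]
2. F_y = -10/3  [F divides AE with AF:FE = 1/3:2/3]
   → F = (19/3, -10/3)
3. B_x = 7  [B divides ED with EB:BD = 1/3:2/3]
4. B_y = -16/3  [B divides ED with EB:BD = 1/3:2/3]
   → B = (7, -16/3)
5. C_x = 20/3  [2·signedArea(CEA) = -40/3 ∩ FC · DB = -120]
6. C_y = 17/3  [2·signedArea(CEA) = -40/3 ∩ FC · DB = -120]
   → C = (20/3, 17/3)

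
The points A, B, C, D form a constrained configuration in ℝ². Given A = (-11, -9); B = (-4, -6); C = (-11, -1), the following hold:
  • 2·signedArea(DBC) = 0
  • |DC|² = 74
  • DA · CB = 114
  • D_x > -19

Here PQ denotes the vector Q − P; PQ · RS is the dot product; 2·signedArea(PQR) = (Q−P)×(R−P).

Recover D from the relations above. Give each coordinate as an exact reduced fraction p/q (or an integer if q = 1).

1. D_x = -18  [2·signedArea(DBC) = 0 ∩ DA · CB = 114]
2. D_y = 4  [2·signedArea(DBC) = 0 ∩ DA · CB = 114]
   → D = (-18, 4)

D = (-18, 4)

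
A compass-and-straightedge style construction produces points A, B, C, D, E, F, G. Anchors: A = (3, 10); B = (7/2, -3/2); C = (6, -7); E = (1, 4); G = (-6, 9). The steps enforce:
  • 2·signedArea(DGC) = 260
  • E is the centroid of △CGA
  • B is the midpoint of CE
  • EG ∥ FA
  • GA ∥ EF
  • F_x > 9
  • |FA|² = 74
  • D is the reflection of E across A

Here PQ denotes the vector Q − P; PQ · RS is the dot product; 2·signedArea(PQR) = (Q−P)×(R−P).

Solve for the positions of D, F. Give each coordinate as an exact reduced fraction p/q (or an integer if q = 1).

D = (5, 16)
F = (10, 5)

1. D_x = 5  [D is the reflection of E across A]
2. D_y = 16  [D is the reflection of E across A]
   → D = (5, 16)
3. F_x = 10  [EG ∥ FA ∩ GA ∥ EF]
4. F_y = 5  [EG ∥ FA ∩ GA ∥ EF]
   → F = (10, 5)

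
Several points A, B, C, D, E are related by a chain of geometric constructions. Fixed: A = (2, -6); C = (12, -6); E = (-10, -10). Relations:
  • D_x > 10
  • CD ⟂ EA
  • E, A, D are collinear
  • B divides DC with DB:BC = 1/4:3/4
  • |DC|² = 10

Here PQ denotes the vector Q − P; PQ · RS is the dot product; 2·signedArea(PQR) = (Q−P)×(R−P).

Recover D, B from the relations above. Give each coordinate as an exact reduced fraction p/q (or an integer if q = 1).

1. D_x = 11  [E, A, D are collinear ∩ CD ⟂ EA]
2. D_y = -3  [E, A, D are collinear ∩ CD ⟂ EA]
   → D = (11, -3)
3. B_x = 45/4  [B divides DC with DB:BC = 1/4:3/4]
4. B_y = -15/4  [B divides DC with DB:BC = 1/4:3/4]
   → B = (45/4, -15/4)

B = (45/4, -15/4)
D = (11, -3)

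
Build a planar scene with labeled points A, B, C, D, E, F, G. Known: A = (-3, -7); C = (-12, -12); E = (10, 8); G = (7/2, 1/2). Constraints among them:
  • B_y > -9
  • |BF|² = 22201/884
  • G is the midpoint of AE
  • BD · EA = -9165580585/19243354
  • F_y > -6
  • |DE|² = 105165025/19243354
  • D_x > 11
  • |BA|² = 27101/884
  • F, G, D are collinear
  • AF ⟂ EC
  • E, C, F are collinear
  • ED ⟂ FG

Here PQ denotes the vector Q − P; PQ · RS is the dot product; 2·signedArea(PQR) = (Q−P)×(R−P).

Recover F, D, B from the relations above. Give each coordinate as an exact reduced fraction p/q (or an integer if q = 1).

1. F_x = -1013/221  [E, C, F are collinear ∩ AF ⟂ EC]
2. F_y = -1162/221  [E, C, F are collinear ∩ AF ⟂ EC]
   → F = (-1013/221, -1162/221)
3. D_x = 218532515/19243354  [F, G, D are collinear ∩ ED ⟂ FG]
4. D_y = 117305717/19243354  [F, G, D are collinear ∩ ED ⟂ FG]
   → D = (218532515/19243354, 117305717/19243354)
5. B_x = -3665/442  [line 13·x + 15·y + 104855/442 = 0 ∩ |BA|² = 27101/884]
6. B_y = -1907/221  [line 13·x + 15·y + 104855/442 = 0 ∩ |BA|² = 27101/884]
   → B = (-3665/442, -1907/221)

B = (-3665/442, -1907/221)
D = (218532515/19243354, 117305717/19243354)
F = (-1013/221, -1162/221)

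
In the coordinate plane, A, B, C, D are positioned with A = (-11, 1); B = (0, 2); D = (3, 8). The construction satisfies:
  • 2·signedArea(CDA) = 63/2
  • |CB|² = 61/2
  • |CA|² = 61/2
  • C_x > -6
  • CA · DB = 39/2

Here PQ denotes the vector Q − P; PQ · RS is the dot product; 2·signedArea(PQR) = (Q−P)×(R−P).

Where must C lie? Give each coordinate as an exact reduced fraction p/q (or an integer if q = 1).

C = (-11/2, 3/2)

1. C_x = -11/2  [CA · DB = 39/2 ∩ 2·signedArea(CDA) = 63/2]
2. C_y = 3/2  [CA · DB = 39/2 ∩ 2·signedArea(CDA) = 63/2]
   → C = (-11/2, 3/2)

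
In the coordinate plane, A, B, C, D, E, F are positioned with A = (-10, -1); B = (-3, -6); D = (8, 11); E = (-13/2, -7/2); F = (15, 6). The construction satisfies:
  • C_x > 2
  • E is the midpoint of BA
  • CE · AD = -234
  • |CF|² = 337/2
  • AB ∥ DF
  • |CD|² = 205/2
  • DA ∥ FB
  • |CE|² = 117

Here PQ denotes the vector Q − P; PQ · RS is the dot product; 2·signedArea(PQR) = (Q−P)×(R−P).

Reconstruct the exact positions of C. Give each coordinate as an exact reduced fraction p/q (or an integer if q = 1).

C = (5/2, 5/2)

1. C_x = 5/2  [line -18·x + -12·y + 75 = 0 ∩ |CD|² = 205/2]
2. C_y = 5/2  [line -18·x + -12·y + 75 = 0 ∩ |CD|² = 205/2]
   → C = (5/2, 5/2)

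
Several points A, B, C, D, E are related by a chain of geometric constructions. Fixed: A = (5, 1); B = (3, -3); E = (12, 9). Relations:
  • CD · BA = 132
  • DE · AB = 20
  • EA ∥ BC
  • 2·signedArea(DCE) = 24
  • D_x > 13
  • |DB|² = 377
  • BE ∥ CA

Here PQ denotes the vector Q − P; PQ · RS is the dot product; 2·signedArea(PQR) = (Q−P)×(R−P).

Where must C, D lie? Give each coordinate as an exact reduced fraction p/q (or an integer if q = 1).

C = (-4, -11)
D = (14, 13)

1. C_x = -4  [BE ∥ CA ∩ EA ∥ BC]
2. C_y = -11  [BE ∥ CA ∩ EA ∥ BC]
   → C = (-4, -11)
3. D_x = 14  [2·signedArea(DCE) = 24 ∩ DE · AB = 20]
4. D_y = 13  [2·signedArea(DCE) = 24 ∩ DE · AB = 20]
   → D = (14, 13)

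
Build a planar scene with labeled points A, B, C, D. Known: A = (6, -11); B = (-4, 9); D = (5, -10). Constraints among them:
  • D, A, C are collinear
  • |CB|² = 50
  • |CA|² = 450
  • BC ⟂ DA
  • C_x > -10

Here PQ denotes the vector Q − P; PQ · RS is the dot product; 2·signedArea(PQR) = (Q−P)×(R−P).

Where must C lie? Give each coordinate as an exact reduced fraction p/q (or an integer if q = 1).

1. C_x = -9  [D, A, C are collinear ∩ BC ⟂ DA]
2. C_y = 4  [D, A, C are collinear ∩ BC ⟂ DA]
   → C = (-9, 4)

C = (-9, 4)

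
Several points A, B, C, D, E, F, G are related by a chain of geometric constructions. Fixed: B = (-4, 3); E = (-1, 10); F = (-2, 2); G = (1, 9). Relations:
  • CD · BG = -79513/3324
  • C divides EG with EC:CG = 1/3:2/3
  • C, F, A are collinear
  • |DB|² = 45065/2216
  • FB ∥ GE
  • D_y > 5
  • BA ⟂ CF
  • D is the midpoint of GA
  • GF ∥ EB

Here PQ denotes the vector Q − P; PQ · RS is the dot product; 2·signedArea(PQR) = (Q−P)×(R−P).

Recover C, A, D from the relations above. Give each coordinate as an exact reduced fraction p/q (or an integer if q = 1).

1. C_x = -1/3  [C divides EG with EC:CG = 1/3:2/3]
2. C_y = 29/3  [C divides EG with EC:CG = 1/3:2/3]
   → C = (-1/3, 29/3)
3. A_x = -1043/554  [C, F, A are collinear ∩ BA ⟂ CF]
4. A_y = 1407/554  [C, F, A are collinear ∩ BA ⟂ CF]
   → A = (-1043/554, 1407/554)
5. D_x = -489/1108  [D is the midpoint of GA]
6. D_y = 6393/1108  [D is the midpoint of GA]
   → D = (-489/1108, 6393/1108)

A = (-1043/554, 1407/554)
C = (-1/3, 29/3)
D = (-489/1108, 6393/1108)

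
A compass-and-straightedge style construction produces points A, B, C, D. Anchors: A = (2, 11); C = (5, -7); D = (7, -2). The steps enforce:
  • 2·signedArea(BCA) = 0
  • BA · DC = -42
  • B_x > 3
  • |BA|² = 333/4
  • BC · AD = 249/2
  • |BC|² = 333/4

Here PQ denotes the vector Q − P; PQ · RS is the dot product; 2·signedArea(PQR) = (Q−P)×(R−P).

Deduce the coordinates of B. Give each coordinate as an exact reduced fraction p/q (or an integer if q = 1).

1. B_x = 7/2  [2·signedArea(BCA) = 0 ∩ BC · AD = 249/2]
2. B_y = 2  [2·signedArea(BCA) = 0 ∩ BC · AD = 249/2]
   → B = (7/2, 2)

B = (7/2, 2)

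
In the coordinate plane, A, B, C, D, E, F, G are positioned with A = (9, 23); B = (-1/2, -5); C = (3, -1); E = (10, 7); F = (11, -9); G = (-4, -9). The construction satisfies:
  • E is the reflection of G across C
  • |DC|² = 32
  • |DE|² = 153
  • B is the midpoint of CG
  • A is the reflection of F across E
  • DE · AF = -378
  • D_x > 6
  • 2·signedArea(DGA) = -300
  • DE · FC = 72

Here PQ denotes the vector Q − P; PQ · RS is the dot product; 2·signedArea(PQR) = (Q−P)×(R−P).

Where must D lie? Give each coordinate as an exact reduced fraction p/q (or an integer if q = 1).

D = (7, -5)

1. D_x = 7  [2·signedArea(DGA) = -300 ∩ DE · AF = -378]
2. D_y = -5  [2·signedArea(DGA) = -300 ∩ DE · AF = -378]
   → D = (7, -5)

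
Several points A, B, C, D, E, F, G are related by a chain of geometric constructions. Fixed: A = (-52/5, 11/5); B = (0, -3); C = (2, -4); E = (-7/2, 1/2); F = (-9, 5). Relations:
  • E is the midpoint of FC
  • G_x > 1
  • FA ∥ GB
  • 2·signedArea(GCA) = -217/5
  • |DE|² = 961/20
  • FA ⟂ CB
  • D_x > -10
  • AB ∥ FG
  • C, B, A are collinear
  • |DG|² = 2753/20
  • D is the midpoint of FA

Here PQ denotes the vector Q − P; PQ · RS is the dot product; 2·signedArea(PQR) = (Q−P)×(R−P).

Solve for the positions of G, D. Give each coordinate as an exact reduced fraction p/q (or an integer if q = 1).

D = (-97/10, 18/5)
G = (7/5, -1/5)

1. G_x = 7/5  [FA ∥ GB ∩ AB ∥ FG]
2. G_y = -1/5  [FA ∥ GB ∩ AB ∥ FG]
   → G = (7/5, -1/5)
3. D_x = -97/10  [D is the midpoint of FA]
4. D_y = 18/5  [D is the midpoint of FA]
   → D = (-97/10, 18/5)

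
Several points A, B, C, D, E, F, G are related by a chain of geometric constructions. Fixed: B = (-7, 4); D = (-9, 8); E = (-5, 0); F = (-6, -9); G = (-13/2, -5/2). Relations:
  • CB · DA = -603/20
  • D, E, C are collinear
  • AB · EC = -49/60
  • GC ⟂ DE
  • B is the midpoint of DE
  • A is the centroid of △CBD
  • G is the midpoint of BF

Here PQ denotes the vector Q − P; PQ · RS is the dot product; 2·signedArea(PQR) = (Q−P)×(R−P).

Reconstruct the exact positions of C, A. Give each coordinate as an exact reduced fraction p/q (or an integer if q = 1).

1. C_x = -43/10  [D, E, C are collinear ∩ GC ⟂ DE]
2. C_y = -7/5  [D, E, C are collinear ∩ GC ⟂ DE]
   → C = (-43/10, -7/5)
3. A_x = -203/30  [A is the centroid of △CBD]
4. A_y = 53/15  [A is the centroid of △CBD]
   → A = (-203/30, 53/15)

A = (-203/30, 53/15)
C = (-43/10, -7/5)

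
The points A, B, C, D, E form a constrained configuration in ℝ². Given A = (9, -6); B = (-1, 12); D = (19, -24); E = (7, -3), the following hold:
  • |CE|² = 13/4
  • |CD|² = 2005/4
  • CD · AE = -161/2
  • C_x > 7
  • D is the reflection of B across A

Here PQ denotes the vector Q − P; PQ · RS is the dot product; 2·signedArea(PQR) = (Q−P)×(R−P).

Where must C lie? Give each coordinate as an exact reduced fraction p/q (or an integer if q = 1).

C = (8, -9/2)

1. C_x = 8  [line 2·x + -3·y + -59/2 = 0 ∩ |CD|² = 2005/4]
2. C_y = -9/2  [line 2·x + -3·y + -59/2 = 0 ∩ |CD|² = 2005/4]
   → C = (8, -9/2)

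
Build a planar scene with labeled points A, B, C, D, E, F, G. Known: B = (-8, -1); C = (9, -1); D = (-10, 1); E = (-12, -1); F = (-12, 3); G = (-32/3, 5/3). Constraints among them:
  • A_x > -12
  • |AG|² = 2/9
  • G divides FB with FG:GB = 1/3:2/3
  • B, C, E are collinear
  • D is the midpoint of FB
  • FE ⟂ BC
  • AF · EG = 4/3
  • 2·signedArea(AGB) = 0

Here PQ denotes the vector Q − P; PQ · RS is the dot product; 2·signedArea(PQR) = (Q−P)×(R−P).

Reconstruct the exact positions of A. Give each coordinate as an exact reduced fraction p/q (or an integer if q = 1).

1. A_x = -11  [2·signedArea(AGB) = 0 ∩ AF · EG = 4/3]
2. A_y = 2  [2·signedArea(AGB) = 0 ∩ AF · EG = 4/3]
   → A = (-11, 2)

A = (-11, 2)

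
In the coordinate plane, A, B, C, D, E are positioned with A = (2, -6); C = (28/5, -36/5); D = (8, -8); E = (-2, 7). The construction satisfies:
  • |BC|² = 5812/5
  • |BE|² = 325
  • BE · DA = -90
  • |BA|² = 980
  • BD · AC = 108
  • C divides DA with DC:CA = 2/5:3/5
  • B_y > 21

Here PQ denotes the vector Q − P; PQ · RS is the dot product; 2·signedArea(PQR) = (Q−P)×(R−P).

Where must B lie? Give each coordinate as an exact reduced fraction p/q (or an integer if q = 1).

B = (-12, 22)

1. B_x = -12  [line -18/5·x + 6/5·y + -348/5 = 0 ∩ |BE|² = 325]
2. B_y = 22  [line -18/5·x + 6/5·y + -348/5 = 0 ∩ |BE|² = 325]
   → B = (-12, 22)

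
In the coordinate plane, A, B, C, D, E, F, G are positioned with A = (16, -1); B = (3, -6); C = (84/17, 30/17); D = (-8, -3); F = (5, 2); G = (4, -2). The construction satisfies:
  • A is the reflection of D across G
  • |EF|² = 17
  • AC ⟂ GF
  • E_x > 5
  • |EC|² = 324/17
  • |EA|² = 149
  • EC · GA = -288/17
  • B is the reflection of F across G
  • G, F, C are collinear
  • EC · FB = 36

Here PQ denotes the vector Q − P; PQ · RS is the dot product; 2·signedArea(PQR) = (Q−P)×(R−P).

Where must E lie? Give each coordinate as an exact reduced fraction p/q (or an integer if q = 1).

E = (6, 6)

1. E_x = 6  [EC · FB = 36 ∩ EC · GA = -288/17]
2. E_y = 6  [EC · FB = 36 ∩ EC · GA = -288/17]
   → E = (6, 6)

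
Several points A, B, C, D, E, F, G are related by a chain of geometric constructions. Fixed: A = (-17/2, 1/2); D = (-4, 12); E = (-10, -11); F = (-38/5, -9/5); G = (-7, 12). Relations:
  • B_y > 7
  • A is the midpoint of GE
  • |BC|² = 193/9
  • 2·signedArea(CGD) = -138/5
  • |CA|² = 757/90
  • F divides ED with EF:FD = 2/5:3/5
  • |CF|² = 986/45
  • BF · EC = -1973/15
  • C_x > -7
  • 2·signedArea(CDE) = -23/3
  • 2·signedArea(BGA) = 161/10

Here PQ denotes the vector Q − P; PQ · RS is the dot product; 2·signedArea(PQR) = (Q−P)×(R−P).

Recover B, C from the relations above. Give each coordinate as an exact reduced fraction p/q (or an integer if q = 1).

B = (-31/5, 37/5)
C = (-101/15, 14/5)

1. C_x = -101/15  [2·signedArea(CGD) = -138/5 ∩ 2·signedArea(CDE) = -23/3]
2. C_y = 14/5  [2·signedArea(CGD) = -138/5 ∩ 2·signedArea(CDE) = -23/3]
   → C = (-101/15, 14/5)
3. B_x = -31/5  [2·signedArea(BGA) = 161/10 ∩ BF · EC = -1973/15]
4. B_y = 37/5  [2·signedArea(BGA) = 161/10 ∩ BF · EC = -1973/15]
   → B = (-31/5, 37/5)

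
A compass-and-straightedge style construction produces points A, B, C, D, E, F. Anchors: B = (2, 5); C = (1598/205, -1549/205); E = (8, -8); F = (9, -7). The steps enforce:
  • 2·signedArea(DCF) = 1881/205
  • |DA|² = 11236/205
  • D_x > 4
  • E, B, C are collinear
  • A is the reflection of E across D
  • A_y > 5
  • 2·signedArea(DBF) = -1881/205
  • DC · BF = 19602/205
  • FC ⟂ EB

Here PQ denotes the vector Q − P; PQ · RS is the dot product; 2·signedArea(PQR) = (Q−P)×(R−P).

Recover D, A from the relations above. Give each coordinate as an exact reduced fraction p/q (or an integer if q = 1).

1. D_x = 1004/205  [2·signedArea(DCF) = 1881/205 ∩ 2·signedArea(DBF) = -1881/205]
2. D_y = -262/205  [2·signedArea(DCF) = 1881/205 ∩ 2·signedArea(DBF) = -1881/205]
   → D = (1004/205, -262/205)
3. A_x = 368/205  [A is the reflection of E across D]
4. A_y = 1116/205  [A is the reflection of E across D]
   → A = (368/205, 1116/205)

A = (368/205, 1116/205)
D = (1004/205, -262/205)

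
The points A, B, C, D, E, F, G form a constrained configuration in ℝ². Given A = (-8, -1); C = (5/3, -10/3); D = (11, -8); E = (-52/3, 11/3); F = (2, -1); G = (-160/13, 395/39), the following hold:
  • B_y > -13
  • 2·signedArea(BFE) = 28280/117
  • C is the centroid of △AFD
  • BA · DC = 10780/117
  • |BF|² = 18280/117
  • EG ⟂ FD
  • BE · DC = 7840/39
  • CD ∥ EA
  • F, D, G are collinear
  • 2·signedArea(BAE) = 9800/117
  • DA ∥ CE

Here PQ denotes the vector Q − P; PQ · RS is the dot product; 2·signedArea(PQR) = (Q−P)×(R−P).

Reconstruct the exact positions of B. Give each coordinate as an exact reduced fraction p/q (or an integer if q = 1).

B = (-48/13, -473/39)

1. B_x = -48/13  [2·signedArea(BFE) = 28280/117 ∩ 2·signedArea(BAE) = 9800/117]
2. B_y = -473/39  [2·signedArea(BFE) = 28280/117 ∩ 2·signedArea(BAE) = 9800/117]
   → B = (-48/13, -473/39)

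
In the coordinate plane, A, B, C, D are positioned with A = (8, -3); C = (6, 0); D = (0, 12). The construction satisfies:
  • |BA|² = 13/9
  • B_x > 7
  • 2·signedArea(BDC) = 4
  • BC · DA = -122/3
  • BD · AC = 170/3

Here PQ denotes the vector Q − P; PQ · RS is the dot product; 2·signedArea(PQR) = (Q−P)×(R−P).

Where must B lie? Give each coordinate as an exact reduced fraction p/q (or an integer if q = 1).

B = (22/3, -2)

1. B_x = 22/3  [BD · AC = 170/3 ∩ BC · DA = -122/3]
2. B_y = -2  [BD · AC = 170/3 ∩ BC · DA = -122/3]
   → B = (22/3, -2)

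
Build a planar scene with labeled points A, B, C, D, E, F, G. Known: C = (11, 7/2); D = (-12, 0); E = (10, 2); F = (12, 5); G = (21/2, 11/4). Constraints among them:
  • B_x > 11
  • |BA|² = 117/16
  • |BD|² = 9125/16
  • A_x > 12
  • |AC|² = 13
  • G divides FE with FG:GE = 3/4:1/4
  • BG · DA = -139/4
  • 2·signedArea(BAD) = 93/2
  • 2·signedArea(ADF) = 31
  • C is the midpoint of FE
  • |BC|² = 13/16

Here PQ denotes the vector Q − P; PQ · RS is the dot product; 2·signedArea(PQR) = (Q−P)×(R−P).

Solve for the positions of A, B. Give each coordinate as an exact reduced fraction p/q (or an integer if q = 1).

A = (13, 13/2)
B = (23/2, 17/4)

1. A_x = 13  [line -5·x + 24·y + -91 = 0 ∩ |AC|² = 13]
2. A_y = 13/2  [line -5·x + 24·y + -91 = 0 ∩ |AC|² = 13]
   → A = (13, 13/2)
3. B_x = 23/2  [BG · DA = -139/4 ∩ 2·signedArea(BAD) = 93/2]
4. B_y = 17/4  [BG · DA = -139/4 ∩ 2·signedArea(BAD) = 93/2]
   → B = (23/2, 17/4)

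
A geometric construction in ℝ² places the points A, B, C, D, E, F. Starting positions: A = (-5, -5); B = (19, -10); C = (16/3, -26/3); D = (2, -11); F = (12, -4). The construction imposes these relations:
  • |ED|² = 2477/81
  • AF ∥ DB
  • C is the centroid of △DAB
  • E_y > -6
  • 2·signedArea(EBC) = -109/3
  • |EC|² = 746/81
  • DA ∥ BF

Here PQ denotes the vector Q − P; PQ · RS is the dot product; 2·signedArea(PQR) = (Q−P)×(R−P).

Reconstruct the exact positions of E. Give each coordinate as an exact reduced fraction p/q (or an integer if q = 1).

E = (37/9, -53/9)

1. E_x = 37/9  [line -4/3·x + -41/3·y + -75 = 0 ∩ |EC|² = 746/81]
2. E_y = -53/9  [line -4/3·x + -41/3·y + -75 = 0 ∩ |EC|² = 746/81]
   → E = (37/9, -53/9)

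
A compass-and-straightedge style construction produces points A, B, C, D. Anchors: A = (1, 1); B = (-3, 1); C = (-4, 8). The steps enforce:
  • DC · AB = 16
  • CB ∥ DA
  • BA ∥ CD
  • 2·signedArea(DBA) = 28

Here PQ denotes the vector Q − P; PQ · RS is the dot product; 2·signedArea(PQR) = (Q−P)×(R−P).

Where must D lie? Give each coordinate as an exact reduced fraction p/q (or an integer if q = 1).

1. D_x = 0  [CB ∥ DA ∩ BA ∥ CD]
2. D_y = 8  [CB ∥ DA ∩ BA ∥ CD]
   → D = (0, 8)

D = (0, 8)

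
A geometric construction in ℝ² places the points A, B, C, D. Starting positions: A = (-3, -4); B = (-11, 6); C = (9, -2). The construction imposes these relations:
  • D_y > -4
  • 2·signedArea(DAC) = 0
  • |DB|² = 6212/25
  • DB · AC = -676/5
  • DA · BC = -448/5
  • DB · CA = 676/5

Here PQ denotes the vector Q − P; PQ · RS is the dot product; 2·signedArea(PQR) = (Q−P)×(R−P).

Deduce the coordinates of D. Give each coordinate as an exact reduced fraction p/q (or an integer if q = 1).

D = (9/5, -16/5)

1. D_x = 9/5  [2·signedArea(DAC) = 0 ∩ DB · CA = 676/5]
2. D_y = -16/5  [2·signedArea(DAC) = 0 ∩ DB · CA = 676/5]
   → D = (9/5, -16/5)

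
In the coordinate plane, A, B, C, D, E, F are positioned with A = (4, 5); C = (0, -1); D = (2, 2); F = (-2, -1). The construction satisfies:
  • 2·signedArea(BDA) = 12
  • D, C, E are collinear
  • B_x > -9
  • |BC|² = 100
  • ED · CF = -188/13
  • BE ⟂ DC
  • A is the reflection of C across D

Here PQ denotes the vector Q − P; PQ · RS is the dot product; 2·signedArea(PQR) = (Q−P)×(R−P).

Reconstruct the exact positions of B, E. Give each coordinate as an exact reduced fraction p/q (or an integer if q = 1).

B = (-8, -7)
E = (-68/13, -115/13)

1. E_x = -68/13  [D, C, E are collinear ∩ ED · CF = -188/13]
2. E_y = -115/13  [D, C, E are collinear ∩ ED · CF = -188/13]
   → E = (-68/13, -115/13)
3. B_x = -8  [2·signedArea(BDA) = 12 ∩ BE ⟂ DC]
4. B_y = -7  [2·signedArea(BDA) = 12 ∩ BE ⟂ DC]
   → B = (-8, -7)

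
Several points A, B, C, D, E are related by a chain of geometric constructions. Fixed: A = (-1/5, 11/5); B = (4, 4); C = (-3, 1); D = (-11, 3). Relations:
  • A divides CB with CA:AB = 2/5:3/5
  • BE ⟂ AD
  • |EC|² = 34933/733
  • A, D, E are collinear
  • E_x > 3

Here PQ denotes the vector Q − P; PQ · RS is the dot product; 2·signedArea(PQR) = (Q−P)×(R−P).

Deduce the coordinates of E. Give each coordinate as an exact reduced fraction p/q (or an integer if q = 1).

1. E_x = 2818/733  [A, D, E are collinear ∩ BE ⟂ AD]
2. E_y = 1393/733  [A, D, E are collinear ∩ BE ⟂ AD]
   → E = (2818/733, 1393/733)

E = (2818/733, 1393/733)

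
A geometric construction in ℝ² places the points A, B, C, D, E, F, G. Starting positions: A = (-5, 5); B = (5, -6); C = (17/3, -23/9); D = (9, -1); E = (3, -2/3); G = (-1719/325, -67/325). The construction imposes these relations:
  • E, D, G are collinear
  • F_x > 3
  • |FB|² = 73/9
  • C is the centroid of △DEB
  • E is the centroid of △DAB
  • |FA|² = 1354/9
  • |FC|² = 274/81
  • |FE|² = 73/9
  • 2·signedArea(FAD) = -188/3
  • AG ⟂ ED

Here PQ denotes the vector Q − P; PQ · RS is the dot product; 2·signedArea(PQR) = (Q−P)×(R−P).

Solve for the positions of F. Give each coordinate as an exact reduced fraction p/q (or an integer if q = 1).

1. F_x = 4  [line 6·x + 14·y + 68/3 = 0 ∩ |FA|² = 1354/9]
2. F_y = -10/3  [line 6·x + 14·y + 68/3 = 0 ∩ |FA|² = 1354/9]
   → F = (4, -10/3)

F = (4, -10/3)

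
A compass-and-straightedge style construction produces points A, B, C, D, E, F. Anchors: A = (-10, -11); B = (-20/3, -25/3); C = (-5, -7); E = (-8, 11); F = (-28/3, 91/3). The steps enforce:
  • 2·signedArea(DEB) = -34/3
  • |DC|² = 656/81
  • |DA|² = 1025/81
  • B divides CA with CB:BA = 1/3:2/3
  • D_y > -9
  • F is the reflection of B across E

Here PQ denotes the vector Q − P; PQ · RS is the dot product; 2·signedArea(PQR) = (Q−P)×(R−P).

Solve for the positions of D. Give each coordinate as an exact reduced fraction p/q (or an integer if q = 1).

D = (-65/9, -79/9)

1. D_x = -65/9  [line 58/3·x + 4/3·y + 454/3 = 0 ∩ |DA|² = 1025/81]
2. D_y = -79/9  [line 58/3·x + 4/3·y + 454/3 = 0 ∩ |DA|² = 1025/81]
   → D = (-65/9, -79/9)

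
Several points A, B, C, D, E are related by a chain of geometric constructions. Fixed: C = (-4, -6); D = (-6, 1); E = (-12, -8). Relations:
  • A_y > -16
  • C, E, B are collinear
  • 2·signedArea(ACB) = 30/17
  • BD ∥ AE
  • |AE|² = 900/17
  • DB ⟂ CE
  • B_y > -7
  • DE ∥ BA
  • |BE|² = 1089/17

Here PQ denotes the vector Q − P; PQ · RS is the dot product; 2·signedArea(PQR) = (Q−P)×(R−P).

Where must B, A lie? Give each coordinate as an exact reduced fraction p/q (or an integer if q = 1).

1. B_x = -72/17  [C, E, B are collinear ∩ DB ⟂ CE]
2. B_y = -103/17  [C, E, B are collinear ∩ DB ⟂ CE]
   → B = (-72/17, -103/17)
3. A_x = -174/17  [BD ∥ AE ∩ DE ∥ BA]
4. A_y = -256/17  [BD ∥ AE ∩ DE ∥ BA]
   → A = (-174/17, -256/17)

A = (-174/17, -256/17)
B = (-72/17, -103/17)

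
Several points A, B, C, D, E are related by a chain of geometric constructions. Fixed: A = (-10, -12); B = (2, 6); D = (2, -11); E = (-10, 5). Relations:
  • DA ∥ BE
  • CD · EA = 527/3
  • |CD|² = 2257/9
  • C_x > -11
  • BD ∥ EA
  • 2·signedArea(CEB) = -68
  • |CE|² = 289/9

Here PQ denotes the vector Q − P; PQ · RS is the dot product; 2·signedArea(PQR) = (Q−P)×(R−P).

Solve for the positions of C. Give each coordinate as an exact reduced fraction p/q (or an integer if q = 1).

C = (-10, -2/3)

1. C_x = -10  [CD · EA = 527/3 ∩ 2·signedArea(CEB) = -68]
2. C_y = -2/3  [CD · EA = 527/3 ∩ 2·signedArea(CEB) = -68]
   → C = (-10, -2/3)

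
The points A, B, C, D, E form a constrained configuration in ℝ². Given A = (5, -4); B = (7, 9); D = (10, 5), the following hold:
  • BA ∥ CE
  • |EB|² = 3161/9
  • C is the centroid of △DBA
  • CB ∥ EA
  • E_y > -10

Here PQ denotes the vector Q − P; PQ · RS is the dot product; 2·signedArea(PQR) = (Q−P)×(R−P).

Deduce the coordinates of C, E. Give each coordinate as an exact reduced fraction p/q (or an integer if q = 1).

C = (22/3, 10/3)
E = (16/3, -29/3)

1. C_x = 22/3  [C is the centroid of △DBA]
2. C_y = 10/3  [C is the centroid of △DBA]
   → C = (22/3, 10/3)
3. E_x = 16/3  [CB ∥ EA ∩ BA ∥ CE]
4. E_y = -29/3  [CB ∥ EA ∩ BA ∥ CE]
   → E = (16/3, -29/3)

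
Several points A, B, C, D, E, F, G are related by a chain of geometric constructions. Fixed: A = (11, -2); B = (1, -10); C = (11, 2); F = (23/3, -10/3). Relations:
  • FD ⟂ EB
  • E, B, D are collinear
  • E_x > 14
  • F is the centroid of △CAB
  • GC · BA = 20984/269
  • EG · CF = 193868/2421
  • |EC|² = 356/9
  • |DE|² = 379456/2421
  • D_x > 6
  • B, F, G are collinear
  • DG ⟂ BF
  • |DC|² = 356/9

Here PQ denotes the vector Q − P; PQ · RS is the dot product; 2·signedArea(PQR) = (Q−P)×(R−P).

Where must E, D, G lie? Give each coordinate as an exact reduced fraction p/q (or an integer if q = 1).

D = (5407/807, -2090/807)
E = (43/3, 22/3)
G = (6097/807, -2780/807)

1. G_x = 6097/807  [B, F, G are collinear ∩ GC · BA = 20984/269]
2. G_y = -2780/807  [B, F, G are collinear ∩ GC · BA = 20984/269]
   → G = (6097/807, -2780/807)
3. E_x = 43/3  [line 10/3·x + 16/3·y + -782/9 = 0 ∩ |EC|² = 356/9]
4. E_y = 22/3  [line 10/3·x + 16/3·y + -782/9 = 0 ∩ |EC|² = 356/9]
   → E = (43/3, 22/3)
5. D_x = 5407/807  [E, B, D are collinear ∩ FD ⟂ EB]
6. D_y = -2090/807  [E, B, D are collinear ∩ FD ⟂ EB]
   → D = (5407/807, -2090/807)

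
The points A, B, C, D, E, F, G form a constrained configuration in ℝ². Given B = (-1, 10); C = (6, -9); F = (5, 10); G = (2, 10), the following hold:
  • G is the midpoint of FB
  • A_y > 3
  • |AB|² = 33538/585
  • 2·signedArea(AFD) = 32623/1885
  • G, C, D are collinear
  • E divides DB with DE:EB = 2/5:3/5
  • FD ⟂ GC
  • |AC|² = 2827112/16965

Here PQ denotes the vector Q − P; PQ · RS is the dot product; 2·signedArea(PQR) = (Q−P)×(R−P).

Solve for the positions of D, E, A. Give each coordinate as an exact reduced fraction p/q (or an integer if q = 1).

A = (16732/5655, 20051/5655)
D = (802/377, 3542/377)
E = (1652/1885, 18166/1885)

1. D_x = 802/377  [G, C, D are collinear ∩ FD ⟂ GC]
2. D_y = 3542/377  [G, C, D are collinear ∩ FD ⟂ GC]
   → D = (802/377, 3542/377)
3. E_x = 1652/1885  [E divides DB with DE:EB = 2/5:3/5]
4. E_y = 18166/1885  [E divides DB with DE:EB = 2/5:3/5]
   → E = (1652/1885, 18166/1885)
5. A_x = 16732/5655  [line 228/377·x + -1083/377·y + 15827/1885 = 0 ∩ |AB|² = 33538/585]
6. A_y = 20051/5655  [line 228/377·x + -1083/377·y + 15827/1885 = 0 ∩ |AB|² = 33538/585]
   → A = (16732/5655, 20051/5655)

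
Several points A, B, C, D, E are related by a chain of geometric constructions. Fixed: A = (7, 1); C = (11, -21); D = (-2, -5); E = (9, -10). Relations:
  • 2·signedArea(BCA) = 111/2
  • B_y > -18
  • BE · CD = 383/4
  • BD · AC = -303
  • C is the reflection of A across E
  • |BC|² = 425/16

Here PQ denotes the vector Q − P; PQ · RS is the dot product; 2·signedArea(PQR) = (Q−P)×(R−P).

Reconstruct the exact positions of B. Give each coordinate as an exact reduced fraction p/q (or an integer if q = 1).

B = (31/4, -17)

1. B_x = 31/4  [BE · CD = 383/4 ∩ BD · AC = -303]
2. B_y = -17  [BE · CD = 383/4 ∩ BD · AC = -303]
   → B = (31/4, -17)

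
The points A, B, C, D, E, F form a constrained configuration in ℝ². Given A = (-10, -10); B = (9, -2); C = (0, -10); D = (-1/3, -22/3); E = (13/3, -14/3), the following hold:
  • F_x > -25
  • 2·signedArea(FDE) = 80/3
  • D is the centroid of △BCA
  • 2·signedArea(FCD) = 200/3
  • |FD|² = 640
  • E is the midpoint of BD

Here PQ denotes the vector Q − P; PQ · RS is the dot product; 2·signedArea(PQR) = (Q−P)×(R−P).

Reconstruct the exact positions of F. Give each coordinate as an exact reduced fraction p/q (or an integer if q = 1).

F = (-73/3, -46/3)

1. F_x = -73/3  [2·signedArea(FDE) = 80/3 ∩ 2·signedArea(FCD) = 200/3]
2. F_y = -46/3  [2·signedArea(FDE) = 80/3 ∩ 2·signedArea(FCD) = 200/3]
   → F = (-73/3, -46/3)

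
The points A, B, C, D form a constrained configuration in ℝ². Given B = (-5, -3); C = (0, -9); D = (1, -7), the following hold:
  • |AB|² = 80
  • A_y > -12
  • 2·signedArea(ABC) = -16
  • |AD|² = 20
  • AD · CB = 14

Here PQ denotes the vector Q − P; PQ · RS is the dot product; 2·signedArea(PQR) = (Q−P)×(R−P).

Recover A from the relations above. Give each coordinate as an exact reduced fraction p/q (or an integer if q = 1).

1. A_x = -1  [2·signedArea(ABC) = -16 ∩ AD · CB = 14]
2. A_y = -11  [2·signedArea(ABC) = -16 ∩ AD · CB = 14]
   → A = (-1, -11)

A = (-1, -11)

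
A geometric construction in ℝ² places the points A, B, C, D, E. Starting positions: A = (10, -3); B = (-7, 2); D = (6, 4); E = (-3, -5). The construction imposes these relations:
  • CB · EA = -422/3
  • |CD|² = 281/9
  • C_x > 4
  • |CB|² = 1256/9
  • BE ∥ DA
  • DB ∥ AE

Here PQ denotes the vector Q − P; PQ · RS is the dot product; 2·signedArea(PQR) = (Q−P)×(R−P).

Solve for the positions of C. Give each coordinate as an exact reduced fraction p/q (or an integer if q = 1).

1. C_x = 13/3  [line -13·x + -2·y + 161/3 = 0 ∩ |CD|² = 281/9]
2. C_y = -4/3  [line -13·x + -2·y + 161/3 = 0 ∩ |CD|² = 281/9]
   → C = (13/3, -4/3)

C = (13/3, -4/3)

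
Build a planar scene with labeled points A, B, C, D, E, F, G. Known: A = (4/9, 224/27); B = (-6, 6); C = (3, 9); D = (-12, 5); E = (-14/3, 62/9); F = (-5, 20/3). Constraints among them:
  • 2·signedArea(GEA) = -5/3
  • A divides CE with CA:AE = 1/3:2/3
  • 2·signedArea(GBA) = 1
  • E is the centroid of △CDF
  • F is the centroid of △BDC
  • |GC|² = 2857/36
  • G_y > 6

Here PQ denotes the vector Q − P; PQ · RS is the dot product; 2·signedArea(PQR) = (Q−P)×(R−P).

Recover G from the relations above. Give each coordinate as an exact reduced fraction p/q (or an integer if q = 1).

1. G_x = -11/2  [2·signedArea(GEA) = -5/3 ∩ 2·signedArea(GBA) = 1]
2. G_y = 19/3  [2·signedArea(GEA) = -5/3 ∩ 2·signedArea(GBA) = 1]
   → G = (-11/2, 19/3)

G = (-11/2, 19/3)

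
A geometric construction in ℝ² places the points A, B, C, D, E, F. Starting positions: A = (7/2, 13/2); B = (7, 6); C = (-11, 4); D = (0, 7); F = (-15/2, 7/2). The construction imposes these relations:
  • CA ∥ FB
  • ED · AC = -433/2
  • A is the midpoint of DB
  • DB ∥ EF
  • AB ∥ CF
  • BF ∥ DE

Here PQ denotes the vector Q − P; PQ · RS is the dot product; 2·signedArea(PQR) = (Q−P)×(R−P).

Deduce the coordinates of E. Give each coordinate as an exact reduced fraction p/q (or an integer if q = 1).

1. E_x = -29/2  [DB ∥ EF ∩ BF ∥ DE]
2. E_y = 9/2  [DB ∥ EF ∩ BF ∥ DE]
   → E = (-29/2, 9/2)

E = (-29/2, 9/2)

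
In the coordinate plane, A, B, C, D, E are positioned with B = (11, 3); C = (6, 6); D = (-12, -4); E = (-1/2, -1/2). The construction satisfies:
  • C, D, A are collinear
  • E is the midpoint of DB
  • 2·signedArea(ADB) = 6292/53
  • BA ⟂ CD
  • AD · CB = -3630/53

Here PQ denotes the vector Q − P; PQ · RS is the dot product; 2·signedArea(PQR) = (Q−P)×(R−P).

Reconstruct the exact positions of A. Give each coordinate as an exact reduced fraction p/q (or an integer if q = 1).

1. A_x = 453/53  [C, D, A are collinear ∩ BA ⟂ CD]
2. A_y = 393/53  [C, D, A are collinear ∩ BA ⟂ CD]
   → A = (453/53, 393/53)

A = (453/53, 393/53)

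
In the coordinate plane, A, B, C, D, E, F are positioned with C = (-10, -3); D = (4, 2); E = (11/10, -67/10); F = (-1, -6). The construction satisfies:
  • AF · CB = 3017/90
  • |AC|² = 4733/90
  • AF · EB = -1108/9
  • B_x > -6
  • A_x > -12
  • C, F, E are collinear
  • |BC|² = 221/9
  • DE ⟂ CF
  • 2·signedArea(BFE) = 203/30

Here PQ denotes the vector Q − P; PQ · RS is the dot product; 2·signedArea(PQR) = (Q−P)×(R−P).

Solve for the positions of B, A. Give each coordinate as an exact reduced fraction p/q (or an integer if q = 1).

A = (-353/30, 121/30)
B = (-16/3, -4/3)

1. B_x = -16/3  [line 7/10·x + 21/10·y + 98/15 = 0 ∩ |BC|² = 221/9]
2. B_y = -4/3  [line 7/10·x + 21/10·y + 98/15 = 0 ∩ |BC|² = 221/9]
   → B = (-16/3, -4/3)
3. A_x = -353/30  [AF · EB = -1108/9 ∩ AF · CB = 3017/90]
4. A_y = 121/30  [AF · EB = -1108/9 ∩ AF · CB = 3017/90]
   → A = (-353/30, 121/30)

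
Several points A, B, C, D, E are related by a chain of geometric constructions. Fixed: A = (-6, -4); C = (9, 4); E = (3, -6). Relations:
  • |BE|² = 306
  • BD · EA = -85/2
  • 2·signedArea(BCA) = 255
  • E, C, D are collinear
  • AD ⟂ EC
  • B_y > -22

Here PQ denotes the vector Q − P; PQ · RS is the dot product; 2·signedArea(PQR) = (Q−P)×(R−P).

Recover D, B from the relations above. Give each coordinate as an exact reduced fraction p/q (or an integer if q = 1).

1. D_x = 3/2  [E, C, D are collinear ∩ AD ⟂ EC]
2. D_y = -17/2  [E, C, D are collinear ∩ AD ⟂ EC]
   → D = (3/2, -17/2)
3. B_x = -6  [BD · EA = -85/2 ∩ 2·signedArea(BCA) = 255]
4. B_y = -21  [BD · EA = -85/2 ∩ 2·signedArea(BCA) = 255]
   → B = (-6, -21)

B = (-6, -21)
D = (3/2, -17/2)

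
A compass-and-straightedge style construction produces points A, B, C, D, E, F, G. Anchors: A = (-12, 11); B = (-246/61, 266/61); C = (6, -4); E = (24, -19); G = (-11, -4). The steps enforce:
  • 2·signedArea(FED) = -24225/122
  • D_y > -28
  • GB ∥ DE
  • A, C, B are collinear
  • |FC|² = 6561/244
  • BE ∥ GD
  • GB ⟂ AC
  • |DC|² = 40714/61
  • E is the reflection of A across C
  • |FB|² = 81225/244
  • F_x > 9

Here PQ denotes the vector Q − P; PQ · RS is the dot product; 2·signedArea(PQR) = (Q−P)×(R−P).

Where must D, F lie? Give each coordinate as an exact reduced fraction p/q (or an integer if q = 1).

1. D_x = 1039/61  [GB ∥ DE ∩ BE ∥ GD]
2. D_y = -1669/61  [GB ∥ DE ∩ BE ∥ GD]
   → D = (1039/61, -1669/61)
3. F_x = 609/61  [line 510/61·x + -425/61·y + -16405/122 = 0 ∩ |FB|² = 81225/244]
4. F_y = -893/122  [line 510/61·x + -425/61·y + -16405/122 = 0 ∩ |FB|² = 81225/244]
   → F = (609/61, -893/122)

D = (1039/61, -1669/61)
F = (609/61, -893/122)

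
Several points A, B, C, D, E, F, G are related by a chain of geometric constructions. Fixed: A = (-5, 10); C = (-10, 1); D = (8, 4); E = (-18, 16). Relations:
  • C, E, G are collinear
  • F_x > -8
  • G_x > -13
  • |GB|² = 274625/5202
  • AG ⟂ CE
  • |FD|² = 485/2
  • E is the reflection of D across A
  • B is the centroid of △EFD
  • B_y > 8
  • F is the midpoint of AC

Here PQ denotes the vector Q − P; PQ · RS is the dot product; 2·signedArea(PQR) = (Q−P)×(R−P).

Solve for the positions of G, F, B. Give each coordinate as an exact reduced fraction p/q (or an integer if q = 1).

B = (-35/6, 17/2)
F = (-15/2, 11/2)
G = (-3650/289, 1714/289)

1. G_x = -3650/289  [C, E, G are collinear ∩ AG ⟂ CE]
2. G_y = 1714/289  [C, E, G are collinear ∩ AG ⟂ CE]
   → G = (-3650/289, 1714/289)
3. F_x = -15/2  [F is the midpoint of AC]
4. F_y = 11/2  [F is the midpoint of AC]
   → F = (-15/2, 11/2)
5. B_x = -35/6  [B is the centroid of △EFD]
6. B_y = 17/2  [B is the centroid of △EFD]
   → B = (-35/6, 17/2)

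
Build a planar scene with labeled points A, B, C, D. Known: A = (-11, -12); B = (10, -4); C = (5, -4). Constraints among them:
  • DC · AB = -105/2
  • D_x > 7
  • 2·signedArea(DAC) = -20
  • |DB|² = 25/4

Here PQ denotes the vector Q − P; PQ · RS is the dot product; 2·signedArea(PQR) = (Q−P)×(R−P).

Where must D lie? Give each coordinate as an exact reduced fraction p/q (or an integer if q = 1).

1. D_x = 15/2  [2·signedArea(DAC) = -20 ∩ DC · AB = -105/2]
2. D_y = -4  [2·signedArea(DAC) = -20 ∩ DC · AB = -105/2]
   → D = (15/2, -4)

D = (15/2, -4)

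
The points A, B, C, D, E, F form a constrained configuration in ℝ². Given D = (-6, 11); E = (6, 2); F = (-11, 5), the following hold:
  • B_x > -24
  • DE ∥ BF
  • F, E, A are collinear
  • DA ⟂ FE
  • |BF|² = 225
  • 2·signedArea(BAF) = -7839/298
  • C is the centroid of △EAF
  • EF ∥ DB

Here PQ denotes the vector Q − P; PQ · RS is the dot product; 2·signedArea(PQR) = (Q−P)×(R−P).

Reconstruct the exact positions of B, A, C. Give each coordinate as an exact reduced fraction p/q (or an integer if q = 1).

1. B_x = -23  [DE ∥ BF ∩ EF ∥ DB]
2. B_y = 14  [DE ∥ BF ∩ EF ∥ DB]
   → B = (-23, 14)
3. A_x = -2139/298  [F, E, A are collinear ∩ DA ⟂ FE]
4. A_y = 1289/298  [F, E, A are collinear ∩ DA ⟂ FE]
   → A = (-2139/298, 1289/298)
5. C_x = -3629/894  [C is the centroid of △EAF]
6. C_y = 1125/298  [C is the centroid of △EAF]
   → C = (-3629/894, 1125/298)

A = (-2139/298, 1289/298)
B = (-23, 14)
C = (-3629/894, 1125/298)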